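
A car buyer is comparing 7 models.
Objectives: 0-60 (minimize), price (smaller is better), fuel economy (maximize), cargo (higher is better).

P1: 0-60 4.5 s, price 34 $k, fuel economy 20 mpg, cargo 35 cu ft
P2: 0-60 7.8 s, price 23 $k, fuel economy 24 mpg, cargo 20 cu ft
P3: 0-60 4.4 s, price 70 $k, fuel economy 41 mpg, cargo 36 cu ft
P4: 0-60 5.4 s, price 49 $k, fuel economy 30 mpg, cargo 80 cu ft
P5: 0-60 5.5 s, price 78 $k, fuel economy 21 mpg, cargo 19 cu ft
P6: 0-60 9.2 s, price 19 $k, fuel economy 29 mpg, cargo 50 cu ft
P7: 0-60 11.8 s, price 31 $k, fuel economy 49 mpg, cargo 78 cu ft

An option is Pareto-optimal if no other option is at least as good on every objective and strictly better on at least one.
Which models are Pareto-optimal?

P1, P2, P3, P4, P6, P7

P1: not dominated.
P2: not dominated.
P3: not dominated (best 0-60).
P4: not dominated (best cargo).
P5: dominated by P3 (0-60 4.4≤5.5, price 70≤78, fuel economy 41≥21, cargo 36≥19).
P6: not dominated (best price).
P7: not dominated (best fuel economy).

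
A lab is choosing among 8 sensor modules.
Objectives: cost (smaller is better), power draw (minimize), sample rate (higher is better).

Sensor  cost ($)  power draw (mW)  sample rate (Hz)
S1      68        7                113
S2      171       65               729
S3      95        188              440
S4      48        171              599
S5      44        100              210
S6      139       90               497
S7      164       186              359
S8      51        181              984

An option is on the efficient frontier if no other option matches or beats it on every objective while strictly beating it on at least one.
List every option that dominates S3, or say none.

S4: cost 48≤95, power draw 171≤188, sample rate 599≥440 — dominates S3.
S8: cost 51≤95, power draw 181≤188, sample rate 984≥440 — dominates S3.
Others (S1, S2, S5, S6, S7) are each worse than S3 on at least one objective.

S4, S8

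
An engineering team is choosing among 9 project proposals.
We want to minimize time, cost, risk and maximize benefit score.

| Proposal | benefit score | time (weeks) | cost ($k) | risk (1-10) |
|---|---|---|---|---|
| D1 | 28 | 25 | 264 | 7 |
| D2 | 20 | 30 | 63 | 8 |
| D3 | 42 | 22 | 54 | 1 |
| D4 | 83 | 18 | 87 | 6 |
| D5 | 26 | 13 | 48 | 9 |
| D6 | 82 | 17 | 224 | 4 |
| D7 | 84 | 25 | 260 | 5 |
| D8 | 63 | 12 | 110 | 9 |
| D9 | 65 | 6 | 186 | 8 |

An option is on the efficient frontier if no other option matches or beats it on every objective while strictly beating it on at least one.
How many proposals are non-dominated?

7

D1: dominated by D3 (benefit score 42≥28, time 22≤25, cost 54≤264, risk 1≤7).
D2: dominated by D3 (benefit score 42≥20, time 22≤30, cost 54≤63, risk 1≤8).
D3: not dominated (best risk).
D4: not dominated.
D5: not dominated (best cost).
D6: not dominated.
D7: not dominated (best benefit score).
D8: not dominated.
D9: not dominated (best time).
Pareto-optimal: D3, D4, D5, D6, D7, D8, D9 → 7.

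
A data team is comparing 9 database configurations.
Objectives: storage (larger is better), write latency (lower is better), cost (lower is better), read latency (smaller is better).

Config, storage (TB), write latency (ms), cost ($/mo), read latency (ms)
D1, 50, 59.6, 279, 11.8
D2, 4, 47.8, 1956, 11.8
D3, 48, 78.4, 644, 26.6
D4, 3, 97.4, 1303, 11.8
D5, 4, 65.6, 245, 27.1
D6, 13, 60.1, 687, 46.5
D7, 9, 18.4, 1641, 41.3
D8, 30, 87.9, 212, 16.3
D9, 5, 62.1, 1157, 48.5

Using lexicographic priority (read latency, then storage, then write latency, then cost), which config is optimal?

First minimize read latency: best is 11.8, kept {D1, D2, D4}.
Then maximize storage: best is 50, kept {D1}.

D1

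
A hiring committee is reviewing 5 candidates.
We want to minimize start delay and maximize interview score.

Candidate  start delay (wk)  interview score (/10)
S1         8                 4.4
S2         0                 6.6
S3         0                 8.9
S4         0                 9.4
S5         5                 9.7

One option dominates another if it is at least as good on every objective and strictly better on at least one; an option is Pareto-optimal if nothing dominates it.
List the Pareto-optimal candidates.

S4, S5

S1: dominated by S2 (start delay 0≤8, interview score 6.6≥4.4).
S2: dominated by S3 (start delay 0≤0, interview score 8.9≥6.6).
S3: dominated by S4 (start delay 0≤0, interview score 9.4≥8.9).
S4: not dominated.
S5: not dominated (best interview score).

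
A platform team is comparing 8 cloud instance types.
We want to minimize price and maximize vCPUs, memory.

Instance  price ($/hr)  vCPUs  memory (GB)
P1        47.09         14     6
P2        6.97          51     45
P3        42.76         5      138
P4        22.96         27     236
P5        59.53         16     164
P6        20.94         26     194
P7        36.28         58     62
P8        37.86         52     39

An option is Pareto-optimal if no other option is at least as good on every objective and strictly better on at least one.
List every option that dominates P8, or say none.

P7: price 36.28≤37.86, vCPUs 58≥52, memory 62≥39 — dominates P8.
Others (P1, P2, P3, P4, P5, P6) are each worse than P8 on at least one objective.

P7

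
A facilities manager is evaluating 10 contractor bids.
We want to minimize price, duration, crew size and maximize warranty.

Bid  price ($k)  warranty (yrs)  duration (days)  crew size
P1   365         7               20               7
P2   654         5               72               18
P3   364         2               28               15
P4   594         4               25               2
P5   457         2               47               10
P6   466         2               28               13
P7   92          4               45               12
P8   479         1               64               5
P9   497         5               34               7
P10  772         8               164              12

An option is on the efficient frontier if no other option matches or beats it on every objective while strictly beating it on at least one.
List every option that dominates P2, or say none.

P1, P9

P1: price 365≤654, warranty 7≥5, duration 20≤72, crew size 7≤18 — dominates P2.
P9: price 497≤654, warranty 5≥5, duration 34≤72, crew size 7≤18 — dominates P2.
Others (P3, P4, P5, P6, P7, P8, P10) are each worse than P2 on at least one objective.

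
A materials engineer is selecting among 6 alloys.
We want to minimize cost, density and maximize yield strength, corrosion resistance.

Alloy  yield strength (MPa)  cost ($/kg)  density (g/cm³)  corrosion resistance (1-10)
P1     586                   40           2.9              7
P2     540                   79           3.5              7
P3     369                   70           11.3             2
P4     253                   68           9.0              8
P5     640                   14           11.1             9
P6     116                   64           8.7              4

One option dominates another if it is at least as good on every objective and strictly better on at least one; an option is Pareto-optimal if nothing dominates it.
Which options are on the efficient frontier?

P1, P4, P5

P1: not dominated (best density).
P2: dominated by P1 (yield strength 586≥540, cost 40≤79, density 2.9≤3.5, corrosion resistance 7≥7).
P3: dominated by P1 (yield strength 586≥369, cost 40≤70, density 2.9≤11.3, corrosion resistance 7≥2).
P4: not dominated.
P5: not dominated (best yield strength).
P6: dominated by P1 (yield strength 586≥116, cost 40≤64, density 2.9≤8.7, corrosion resistance 7≥4).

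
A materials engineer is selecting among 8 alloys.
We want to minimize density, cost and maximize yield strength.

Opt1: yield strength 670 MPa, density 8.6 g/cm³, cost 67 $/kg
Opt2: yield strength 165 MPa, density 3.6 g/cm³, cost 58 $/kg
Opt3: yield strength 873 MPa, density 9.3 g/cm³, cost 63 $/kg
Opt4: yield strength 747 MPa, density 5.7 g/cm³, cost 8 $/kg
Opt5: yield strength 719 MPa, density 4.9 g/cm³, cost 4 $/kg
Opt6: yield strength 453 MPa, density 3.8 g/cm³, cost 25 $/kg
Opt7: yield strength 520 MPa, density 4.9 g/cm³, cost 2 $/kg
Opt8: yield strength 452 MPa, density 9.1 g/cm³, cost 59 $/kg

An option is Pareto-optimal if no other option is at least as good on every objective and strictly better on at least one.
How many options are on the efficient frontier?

6

Opt1: dominated by Opt4 (yield strength 747≥670, density 5.7≤8.6, cost 8≤67).
Opt2: not dominated (best density).
Opt3: not dominated (best yield strength).
Opt4: not dominated.
Opt5: not dominated.
Opt6: not dominated.
Opt7: not dominated (best cost).
Opt8: dominated by Opt4 (yield strength 747≥452, density 5.7≤9.1, cost 8≤59).
Pareto-optimal: Opt2, Opt3, Opt4, Opt5, Opt6, Opt7 → 6.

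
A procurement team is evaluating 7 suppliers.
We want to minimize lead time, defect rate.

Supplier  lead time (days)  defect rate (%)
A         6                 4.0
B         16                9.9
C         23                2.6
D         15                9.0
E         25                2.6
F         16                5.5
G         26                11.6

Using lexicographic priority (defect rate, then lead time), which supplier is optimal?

First minimize defect rate: best is 2.6, kept {C, E}.
Then minimize lead time: best is 23, kept {C}.

C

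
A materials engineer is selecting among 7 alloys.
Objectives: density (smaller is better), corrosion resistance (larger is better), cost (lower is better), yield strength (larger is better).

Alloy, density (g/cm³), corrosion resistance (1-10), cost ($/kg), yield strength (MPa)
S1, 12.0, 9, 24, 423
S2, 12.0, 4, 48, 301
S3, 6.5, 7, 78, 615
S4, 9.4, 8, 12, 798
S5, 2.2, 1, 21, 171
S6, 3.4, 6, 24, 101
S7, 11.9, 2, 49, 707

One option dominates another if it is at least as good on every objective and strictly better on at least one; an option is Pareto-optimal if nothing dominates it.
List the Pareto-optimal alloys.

S1: not dominated (best corrosion resistance).
S2: dominated by S1 (density 12.0≤12.0, corrosion resistance 9≥4, cost 24≤48, yield strength 423≥301).
S3: not dominated.
S4: not dominated (best cost).
S5: not dominated (best density).
S6: not dominated.
S7: dominated by S4 (density 9.4≤11.9, corrosion resistance 8≥2, cost 12≤49, yield strength 798≥707).

S1, S3, S4, S5, S6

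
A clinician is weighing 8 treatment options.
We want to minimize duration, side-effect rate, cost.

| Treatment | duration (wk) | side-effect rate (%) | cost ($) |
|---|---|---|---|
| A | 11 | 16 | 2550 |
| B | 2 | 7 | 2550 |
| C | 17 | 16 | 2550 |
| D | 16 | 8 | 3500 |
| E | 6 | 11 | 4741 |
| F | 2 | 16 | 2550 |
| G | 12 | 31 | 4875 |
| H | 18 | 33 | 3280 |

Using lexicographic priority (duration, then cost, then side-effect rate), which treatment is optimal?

First minimize duration: best is 2, kept {B, F}.
Then minimize cost: best is 2550, kept {B, F}.
Then minimize side-effect rate: best is 7, kept {B}.

B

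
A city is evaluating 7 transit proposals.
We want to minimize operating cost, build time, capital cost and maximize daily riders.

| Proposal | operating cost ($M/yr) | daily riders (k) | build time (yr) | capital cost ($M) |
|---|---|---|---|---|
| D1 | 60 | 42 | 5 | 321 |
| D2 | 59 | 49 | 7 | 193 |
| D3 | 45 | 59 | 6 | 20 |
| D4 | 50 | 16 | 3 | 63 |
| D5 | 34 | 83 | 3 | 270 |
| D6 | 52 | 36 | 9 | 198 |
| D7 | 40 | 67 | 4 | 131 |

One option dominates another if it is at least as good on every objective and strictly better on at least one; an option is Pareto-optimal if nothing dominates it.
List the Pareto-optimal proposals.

D3, D4, D5, D7

D1: dominated by D5 (operating cost 34≤60, daily riders 83≥42, build time 3≤5, capital cost 270≤321).
D2: dominated by D3 (operating cost 45≤59, daily riders 59≥49, build time 6≤7, capital cost 20≤193).
D3: not dominated (best capital cost).
D4: not dominated.
D5: not dominated (best operating cost).
D6: dominated by D3 (operating cost 45≤52, daily riders 59≥36, build time 6≤9, capital cost 20≤198).
D7: not dominated.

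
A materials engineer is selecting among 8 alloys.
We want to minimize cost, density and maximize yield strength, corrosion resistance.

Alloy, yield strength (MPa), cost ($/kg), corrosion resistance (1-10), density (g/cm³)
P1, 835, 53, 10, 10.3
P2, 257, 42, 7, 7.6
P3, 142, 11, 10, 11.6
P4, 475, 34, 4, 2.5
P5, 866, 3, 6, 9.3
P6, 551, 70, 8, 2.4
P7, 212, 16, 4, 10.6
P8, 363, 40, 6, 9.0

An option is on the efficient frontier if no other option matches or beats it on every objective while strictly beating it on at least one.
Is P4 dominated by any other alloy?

No

P1: worse on cost (53 vs 34).
P2: worse on yield strength (257 vs 475).
P3: worse on yield strength (142 vs 475).
P5: worse on density (9.3 vs 2.5).
P6: worse on cost (70 vs 34).
P7: worse on yield strength (212 vs 475).
P8: worse on yield strength (363 vs 475).
No option is at least as good as P4 on every objective and strictly better on one.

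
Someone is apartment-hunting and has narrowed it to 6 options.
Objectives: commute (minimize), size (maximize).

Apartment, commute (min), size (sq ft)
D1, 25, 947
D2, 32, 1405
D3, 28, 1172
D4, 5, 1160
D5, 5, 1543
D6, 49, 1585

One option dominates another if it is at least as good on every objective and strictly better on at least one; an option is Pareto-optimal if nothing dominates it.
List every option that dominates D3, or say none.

D5

D5: commute 5≤28, size 1543≥1172 — dominates D3.
Others (D1, D2, D4, D6) are each worse than D3 on at least one objective.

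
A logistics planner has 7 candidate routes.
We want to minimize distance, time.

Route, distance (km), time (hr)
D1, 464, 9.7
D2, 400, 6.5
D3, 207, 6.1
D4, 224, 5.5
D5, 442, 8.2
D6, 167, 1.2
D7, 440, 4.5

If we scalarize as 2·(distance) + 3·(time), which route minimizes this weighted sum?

D1: 2·464 + 3·9.7 = 957.1
D2: 2·400 + 3·6.5 = 819.5
D3: 2·207 + 3·6.1 = 432.3
D4: 2·224 + 3·5.5 = 464.5
D5: 2·442 + 3·8.2 = 908.6
D6: 2·167 + 3·1.2 = 337.6
D7: 2·440 + 3·4.5 = 893.5
Lowest: D6 at 337.6.

D6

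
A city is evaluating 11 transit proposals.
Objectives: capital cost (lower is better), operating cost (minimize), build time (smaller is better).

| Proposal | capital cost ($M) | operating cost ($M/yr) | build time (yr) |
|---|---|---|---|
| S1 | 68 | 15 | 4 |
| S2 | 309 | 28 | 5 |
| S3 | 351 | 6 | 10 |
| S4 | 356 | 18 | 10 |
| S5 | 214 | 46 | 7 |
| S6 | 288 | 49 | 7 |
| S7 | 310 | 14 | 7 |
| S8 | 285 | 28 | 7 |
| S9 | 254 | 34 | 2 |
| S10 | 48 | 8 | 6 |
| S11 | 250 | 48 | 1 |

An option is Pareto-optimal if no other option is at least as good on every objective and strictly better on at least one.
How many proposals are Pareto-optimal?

5

S1: not dominated.
S2: dominated by S1 (capital cost 68≤309, operating cost 15≤28, build time 4≤5).
S3: not dominated (best operating cost).
S4: dominated by S1 (capital cost 68≤356, operating cost 15≤18, build time 4≤10).
S5: dominated by S1 (capital cost 68≤214, operating cost 15≤46, build time 4≤7).
S6: dominated by S1 (capital cost 68≤288, operating cost 15≤49, build time 4≤7).
S7: dominated by S10 (capital cost 48≤310, operating cost 8≤14, build time 6≤7).
S8: dominated by S1 (capital cost 68≤285, operating cost 15≤28, build time 4≤7).
S9: not dominated.
S10: not dominated (best capital cost).
S11: not dominated (best build time).
Pareto-optimal: S1, S3, S9, S10, S11 → 5.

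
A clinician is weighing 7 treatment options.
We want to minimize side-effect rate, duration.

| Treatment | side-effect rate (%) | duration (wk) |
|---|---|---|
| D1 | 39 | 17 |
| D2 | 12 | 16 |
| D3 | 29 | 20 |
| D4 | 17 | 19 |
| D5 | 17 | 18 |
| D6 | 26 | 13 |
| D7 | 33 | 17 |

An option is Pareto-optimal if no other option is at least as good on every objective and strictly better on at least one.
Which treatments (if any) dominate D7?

D2, D6

D2: side-effect rate 12≤33, duration 16≤17 — dominates D7.
D6: side-effect rate 26≤33, duration 13≤17 — dominates D7.
Others (D1, D3, D4, D5) are each worse than D7 on at least one objective.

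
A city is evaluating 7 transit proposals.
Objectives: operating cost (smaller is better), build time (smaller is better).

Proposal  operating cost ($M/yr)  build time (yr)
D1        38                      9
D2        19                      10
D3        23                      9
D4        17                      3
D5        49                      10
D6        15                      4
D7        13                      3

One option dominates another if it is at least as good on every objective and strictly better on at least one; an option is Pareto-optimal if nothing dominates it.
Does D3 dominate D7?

No

D3 vs D7: D3 is worse on operating cost (23 vs 13), so it does not dominate D7.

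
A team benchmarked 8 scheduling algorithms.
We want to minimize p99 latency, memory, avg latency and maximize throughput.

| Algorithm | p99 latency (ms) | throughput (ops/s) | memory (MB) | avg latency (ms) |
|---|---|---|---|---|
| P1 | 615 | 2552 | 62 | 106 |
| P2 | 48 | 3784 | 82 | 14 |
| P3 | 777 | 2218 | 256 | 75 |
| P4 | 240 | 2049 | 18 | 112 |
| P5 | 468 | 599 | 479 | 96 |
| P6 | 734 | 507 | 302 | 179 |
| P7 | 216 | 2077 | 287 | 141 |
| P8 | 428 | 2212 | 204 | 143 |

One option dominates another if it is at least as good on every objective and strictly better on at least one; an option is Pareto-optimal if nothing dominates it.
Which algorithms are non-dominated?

P1, P2, P4

P1: not dominated.
P2: not dominated (best p99 latency).
P3: dominated by P2 (p99 latency 48≤777, throughput 3784≥2218, memory 82≤256, avg latency 14≤75).
P4: not dominated (best memory).
P5: dominated by P2 (p99 latency 48≤468, throughput 3784≥599, memory 82≤479, avg latency 14≤96).
P6: dominated by P1 (p99 latency 615≤734, throughput 2552≥507, memory 62≤302, avg latency 106≤179).
P7: dominated by P2 (p99 latency 48≤216, throughput 3784≥2077, memory 82≤287, avg latency 14≤141).
P8: dominated by P2 (p99 latency 48≤428, throughput 3784≥2212, memory 82≤204, avg latency 14≤143).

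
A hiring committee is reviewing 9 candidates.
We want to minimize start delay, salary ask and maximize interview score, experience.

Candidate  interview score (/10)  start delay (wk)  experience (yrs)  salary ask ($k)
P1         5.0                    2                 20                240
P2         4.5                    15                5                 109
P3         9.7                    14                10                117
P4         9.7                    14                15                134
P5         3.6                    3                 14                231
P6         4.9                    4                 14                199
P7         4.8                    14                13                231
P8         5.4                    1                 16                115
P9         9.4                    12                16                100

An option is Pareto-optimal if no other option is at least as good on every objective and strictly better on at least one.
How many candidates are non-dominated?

5

P1: not dominated (best experience).
P2: dominated by P9 (interview score 9.4≥4.5, start delay 12≤15, experience 16≥5, salary ask 100≤109).
P3: not dominated.
P4: not dominated.
P5: dominated by P8 (interview score 5.4≥3.6, start delay 1≤3, experience 16≥14, salary ask 115≤231).
P6: dominated by P8 (interview score 5.4≥4.9, start delay 1≤4, experience 16≥14, salary ask 115≤199).
P7: dominated by P4 (interview score 9.7≥4.8, start delay 14≤14, experience 15≥13, salary ask 134≤231).
P8: not dominated (best start delay).
P9: not dominated (best salary ask).
Pareto-optimal: P1, P3, P4, P8, P9 → 5.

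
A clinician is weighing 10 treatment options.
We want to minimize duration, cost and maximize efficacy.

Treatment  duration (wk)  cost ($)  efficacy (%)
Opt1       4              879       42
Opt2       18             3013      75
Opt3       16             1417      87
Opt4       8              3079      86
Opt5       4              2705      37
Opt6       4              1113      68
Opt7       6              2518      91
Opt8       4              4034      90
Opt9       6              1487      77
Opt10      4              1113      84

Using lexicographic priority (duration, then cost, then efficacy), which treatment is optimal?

Opt1

First minimize duration: best is 4, kept {Opt1, Opt5, Opt6, Opt8, Opt10}.
Then minimize cost: best is 879, kept {Opt1}.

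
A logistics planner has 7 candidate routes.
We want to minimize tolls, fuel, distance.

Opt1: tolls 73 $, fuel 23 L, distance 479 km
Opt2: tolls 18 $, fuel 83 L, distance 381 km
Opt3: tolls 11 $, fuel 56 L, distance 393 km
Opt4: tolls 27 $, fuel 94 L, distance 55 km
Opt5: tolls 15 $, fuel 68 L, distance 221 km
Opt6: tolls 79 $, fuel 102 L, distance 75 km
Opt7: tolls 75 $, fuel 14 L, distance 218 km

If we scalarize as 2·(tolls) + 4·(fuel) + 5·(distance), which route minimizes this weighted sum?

Opt4

Opt1: 2·73 + 4·23 + 5·479 = 2633
Opt2: 2·18 + 4·83 + 5·381 = 2273
Opt3: 2·11 + 4·56 + 5·393 = 2211
Opt4: 2·27 + 4·94 + 5·55 = 705
Opt5: 2·15 + 4·68 + 5·221 = 1407
Opt6: 2·79 + 4·102 + 5·75 = 941
Opt7: 2·75 + 4·14 + 5·218 = 1296
Lowest: Opt4 at 705.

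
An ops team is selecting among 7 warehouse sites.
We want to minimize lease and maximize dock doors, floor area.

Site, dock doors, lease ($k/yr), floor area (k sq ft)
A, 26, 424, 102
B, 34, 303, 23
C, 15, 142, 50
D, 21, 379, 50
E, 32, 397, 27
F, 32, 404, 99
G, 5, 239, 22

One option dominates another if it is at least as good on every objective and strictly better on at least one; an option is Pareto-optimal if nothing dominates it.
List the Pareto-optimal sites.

A: not dominated (best floor area).
B: not dominated (best dock doors).
C: not dominated (best lease).
D: not dominated.
E: not dominated.
F: not dominated.
G: dominated by C (dock doors 15≥5, lease 142≤239, floor area 50≥22).

A, B, C, D, E, F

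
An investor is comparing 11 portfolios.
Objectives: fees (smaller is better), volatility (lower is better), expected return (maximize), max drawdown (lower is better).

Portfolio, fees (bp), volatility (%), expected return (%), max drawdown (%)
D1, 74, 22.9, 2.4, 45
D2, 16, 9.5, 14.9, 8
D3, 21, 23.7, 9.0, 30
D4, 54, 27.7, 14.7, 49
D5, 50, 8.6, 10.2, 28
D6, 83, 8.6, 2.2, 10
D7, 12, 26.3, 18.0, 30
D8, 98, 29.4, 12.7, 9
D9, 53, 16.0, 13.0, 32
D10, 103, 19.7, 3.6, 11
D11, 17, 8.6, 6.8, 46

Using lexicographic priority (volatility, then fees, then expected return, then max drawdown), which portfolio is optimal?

First minimize volatility: best is 8.6, kept {D5, D6, D11}.
Then minimize fees: best is 17, kept {D11}.

D11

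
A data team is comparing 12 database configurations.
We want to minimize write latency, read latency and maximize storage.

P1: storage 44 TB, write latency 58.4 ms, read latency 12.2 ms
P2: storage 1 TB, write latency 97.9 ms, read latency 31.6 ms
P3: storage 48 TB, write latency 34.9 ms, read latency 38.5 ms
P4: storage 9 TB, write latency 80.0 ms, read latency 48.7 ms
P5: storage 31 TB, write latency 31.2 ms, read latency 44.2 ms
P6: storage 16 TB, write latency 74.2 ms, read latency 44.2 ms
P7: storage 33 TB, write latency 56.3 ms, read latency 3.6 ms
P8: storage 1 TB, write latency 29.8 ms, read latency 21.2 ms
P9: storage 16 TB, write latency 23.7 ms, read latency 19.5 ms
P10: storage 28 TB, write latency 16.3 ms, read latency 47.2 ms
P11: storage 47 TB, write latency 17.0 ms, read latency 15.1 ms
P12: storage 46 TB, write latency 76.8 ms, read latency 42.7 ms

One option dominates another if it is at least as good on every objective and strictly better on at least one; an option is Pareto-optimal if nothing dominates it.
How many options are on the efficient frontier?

P1: not dominated.
P2: dominated by P1 (storage 44≥1, write latency 58.4≤97.9, read latency 12.2≤31.6).
P3: not dominated (best storage).
P4: dominated by P1 (storage 44≥9, write latency 58.4≤80.0, read latency 12.2≤48.7).
P5: dominated by P11 (storage 47≥31, write latency 17.0≤31.2, read latency 15.1≤44.2).
P6: dominated by P1 (storage 44≥16, write latency 58.4≤74.2, read latency 12.2≤44.2).
P7: not dominated (best read latency).
P8: dominated by P9 (storage 16≥1, write latency 23.7≤29.8, read latency 19.5≤21.2).
P9: dominated by P11 (storage 47≥16, write latency 17.0≤23.7, read latency 15.1≤19.5).
P10: not dominated (best write latency).
P11: not dominated.
P12: dominated by P3 (storage 48≥46, write latency 34.9≤76.8, read latency 38.5≤42.7).
Pareto-optimal: P1, P3, P7, P10, P11 → 5.

5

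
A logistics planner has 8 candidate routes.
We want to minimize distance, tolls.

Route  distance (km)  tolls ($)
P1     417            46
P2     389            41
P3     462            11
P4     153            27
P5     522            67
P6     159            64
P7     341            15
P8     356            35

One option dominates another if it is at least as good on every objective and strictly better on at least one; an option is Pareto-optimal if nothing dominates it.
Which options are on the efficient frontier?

P3, P4, P7

P1: dominated by P2 (distance 389≤417, tolls 41≤46).
P2: dominated by P4 (distance 153≤389, tolls 27≤41).
P3: not dominated (best tolls).
P4: not dominated (best distance).
P5: dominated by P1 (distance 417≤522, tolls 46≤67).
P6: dominated by P4 (distance 153≤159, tolls 27≤64).
P7: not dominated.
P8: dominated by P4 (distance 153≤356, tolls 27≤35).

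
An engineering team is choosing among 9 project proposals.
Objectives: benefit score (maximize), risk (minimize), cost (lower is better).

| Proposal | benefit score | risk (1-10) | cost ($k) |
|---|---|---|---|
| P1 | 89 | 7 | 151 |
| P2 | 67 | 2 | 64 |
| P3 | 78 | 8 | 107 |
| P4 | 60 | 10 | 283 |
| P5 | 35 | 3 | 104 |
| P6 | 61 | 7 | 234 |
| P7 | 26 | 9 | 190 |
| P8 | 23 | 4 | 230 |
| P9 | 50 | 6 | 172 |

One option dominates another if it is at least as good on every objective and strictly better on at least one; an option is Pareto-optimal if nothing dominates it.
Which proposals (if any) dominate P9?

P2: benefit score 67≥50, risk 2≤6, cost 64≤172 — dominates P9.
Others (P1, P3, P4, P5, P6, P7, P8) are each worse than P9 on at least one objective.

P2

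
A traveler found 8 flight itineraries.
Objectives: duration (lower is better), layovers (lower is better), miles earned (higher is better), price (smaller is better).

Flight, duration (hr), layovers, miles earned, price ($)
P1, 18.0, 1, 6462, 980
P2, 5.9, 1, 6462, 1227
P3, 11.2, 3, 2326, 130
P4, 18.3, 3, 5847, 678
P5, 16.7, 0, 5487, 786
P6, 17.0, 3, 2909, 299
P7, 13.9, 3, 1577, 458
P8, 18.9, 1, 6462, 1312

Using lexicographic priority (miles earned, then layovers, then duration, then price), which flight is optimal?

First maximize miles earned: best is 6462, kept {P1, P2, P8}.
Then minimize layovers: best is 1, kept {P1, P2, P8}.
Then minimize duration: best is 5.9, kept {P2}.

P2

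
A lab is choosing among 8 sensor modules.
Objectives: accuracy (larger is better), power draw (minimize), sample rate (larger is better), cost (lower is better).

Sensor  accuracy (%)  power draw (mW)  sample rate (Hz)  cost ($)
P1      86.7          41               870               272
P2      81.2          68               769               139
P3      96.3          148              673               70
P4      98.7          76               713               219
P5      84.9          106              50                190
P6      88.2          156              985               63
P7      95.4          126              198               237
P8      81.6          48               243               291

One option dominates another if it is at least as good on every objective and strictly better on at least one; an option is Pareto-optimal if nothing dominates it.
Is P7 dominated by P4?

P4 vs P7: accuracy 98.7≥95.4, power draw 76≤126, sample rate 713≥198, cost 219≤237 — P4 is at least as good on every objective with at least one strict improvement.

Yes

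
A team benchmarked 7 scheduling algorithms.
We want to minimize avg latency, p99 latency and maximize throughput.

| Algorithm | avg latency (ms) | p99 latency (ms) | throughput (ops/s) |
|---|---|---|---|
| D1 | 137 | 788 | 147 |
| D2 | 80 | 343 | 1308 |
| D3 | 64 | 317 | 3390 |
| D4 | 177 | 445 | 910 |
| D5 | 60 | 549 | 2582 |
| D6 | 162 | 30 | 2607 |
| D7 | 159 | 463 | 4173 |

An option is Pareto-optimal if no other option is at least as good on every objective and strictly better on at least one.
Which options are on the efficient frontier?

D1: dominated by D2 (avg latency 80≤137, p99 latency 343≤788, throughput 1308≥147).
D2: dominated by D3 (avg latency 64≤80, p99 latency 317≤343, throughput 3390≥1308).
D3: not dominated.
D4: dominated by D2 (avg latency 80≤177, p99 latency 343≤445, throughput 1308≥910).
D5: not dominated (best avg latency).
D6: not dominated (best p99 latency).
D7: not dominated (best throughput).

D3, D5, D6, D7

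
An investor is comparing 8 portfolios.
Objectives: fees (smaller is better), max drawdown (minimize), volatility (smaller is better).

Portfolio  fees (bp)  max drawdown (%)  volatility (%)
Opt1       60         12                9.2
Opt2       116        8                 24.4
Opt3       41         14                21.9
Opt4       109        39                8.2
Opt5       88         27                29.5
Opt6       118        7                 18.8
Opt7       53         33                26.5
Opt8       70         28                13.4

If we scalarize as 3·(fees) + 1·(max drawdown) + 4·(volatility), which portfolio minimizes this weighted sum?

Opt1: 3·60 + 1·12 + 4·9.2 = 228.8
Opt2: 3·116 + 1·8 + 4·24.4 = 453.6
Opt3: 3·41 + 1·14 + 4·21.9 = 224.6
Opt4: 3·109 + 1·39 + 4·8.2 = 398.8
Opt5: 3·88 + 1·27 + 4·29.5 = 409.0
Opt6: 3·118 + 1·7 + 4·18.8 = 436.2
Opt7: 3·53 + 1·33 + 4·26.5 = 298.0
Opt8: 3·70 + 1·28 + 4·13.4 = 291.6
Lowest: Opt3 at 224.6.

Opt3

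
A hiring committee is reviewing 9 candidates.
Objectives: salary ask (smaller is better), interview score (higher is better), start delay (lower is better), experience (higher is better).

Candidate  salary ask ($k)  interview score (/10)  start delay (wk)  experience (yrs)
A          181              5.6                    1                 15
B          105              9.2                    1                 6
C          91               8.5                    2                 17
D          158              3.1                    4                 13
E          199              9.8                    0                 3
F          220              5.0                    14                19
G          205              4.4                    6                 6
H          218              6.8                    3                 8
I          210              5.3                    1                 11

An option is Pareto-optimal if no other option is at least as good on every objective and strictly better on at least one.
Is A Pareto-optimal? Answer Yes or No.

Yes

B: worse on experience (6 vs 15).
C: worse on start delay (2 vs 1).
D: worse on interview score (3.1 vs 5.6).
E: worse on salary ask (199 vs 181).
F: worse on salary ask (220 vs 181).
G: worse on salary ask (205 vs 181).
H: worse on salary ask (218 vs 181).
I: worse on salary ask (210 vs 181).
No option is at least as good as A on every objective and strictly better on one.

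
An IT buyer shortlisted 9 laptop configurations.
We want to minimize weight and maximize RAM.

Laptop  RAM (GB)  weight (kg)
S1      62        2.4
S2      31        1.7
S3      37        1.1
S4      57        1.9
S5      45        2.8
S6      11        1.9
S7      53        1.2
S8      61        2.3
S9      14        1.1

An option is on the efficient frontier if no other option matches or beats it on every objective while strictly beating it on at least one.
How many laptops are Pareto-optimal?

5

S1: not dominated (best RAM).
S2: dominated by S3 (RAM 37≥31, weight 1.1≤1.7).
S3: not dominated.
S4: not dominated.
S5: dominated by S1 (RAM 62≥45, weight 2.4≤2.8).
S6: dominated by S2 (RAM 31≥11, weight 1.7≤1.9).
S7: not dominated.
S8: not dominated.
S9: dominated by S3 (RAM 37≥14, weight 1.1≤1.1).
Pareto-optimal: S1, S3, S4, S7, S8 → 5.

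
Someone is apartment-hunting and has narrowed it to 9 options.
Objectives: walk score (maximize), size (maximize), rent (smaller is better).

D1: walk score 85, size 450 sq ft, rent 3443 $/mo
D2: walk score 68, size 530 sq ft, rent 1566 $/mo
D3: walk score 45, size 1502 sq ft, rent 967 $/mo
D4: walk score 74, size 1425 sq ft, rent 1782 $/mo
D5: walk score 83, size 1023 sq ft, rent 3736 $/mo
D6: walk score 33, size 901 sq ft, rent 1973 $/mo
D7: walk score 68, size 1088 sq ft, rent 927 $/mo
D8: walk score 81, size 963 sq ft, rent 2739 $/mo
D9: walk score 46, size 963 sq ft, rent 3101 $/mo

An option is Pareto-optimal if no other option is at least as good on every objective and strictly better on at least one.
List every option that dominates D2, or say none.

D7

D7: walk score 68≥68, size 1088≥530, rent 927≤1566 — dominates D2.
Others (D1, D3, D4, D5, D6, D8, D9) are each worse than D2 on at least one objective.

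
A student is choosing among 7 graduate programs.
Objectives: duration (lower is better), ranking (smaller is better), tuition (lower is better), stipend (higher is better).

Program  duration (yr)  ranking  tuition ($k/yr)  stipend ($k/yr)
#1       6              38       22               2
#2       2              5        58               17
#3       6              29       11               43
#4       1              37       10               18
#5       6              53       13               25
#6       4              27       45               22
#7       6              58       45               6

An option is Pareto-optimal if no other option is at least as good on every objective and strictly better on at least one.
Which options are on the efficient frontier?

#2, #3, #4, #6

#1: dominated by #3 (duration 6≤6, ranking 29≤38, tuition 11≤22, stipend 43≥2).
#2: not dominated (best ranking).
#3: not dominated (best stipend).
#4: not dominated (best duration).
#5: dominated by #3 (duration 6≤6, ranking 29≤53, tuition 11≤13, stipend 43≥25).
#6: not dominated.
#7: dominated by #3 (duration 6≤6, ranking 29≤58, tuition 11≤45, stipend 43≥6).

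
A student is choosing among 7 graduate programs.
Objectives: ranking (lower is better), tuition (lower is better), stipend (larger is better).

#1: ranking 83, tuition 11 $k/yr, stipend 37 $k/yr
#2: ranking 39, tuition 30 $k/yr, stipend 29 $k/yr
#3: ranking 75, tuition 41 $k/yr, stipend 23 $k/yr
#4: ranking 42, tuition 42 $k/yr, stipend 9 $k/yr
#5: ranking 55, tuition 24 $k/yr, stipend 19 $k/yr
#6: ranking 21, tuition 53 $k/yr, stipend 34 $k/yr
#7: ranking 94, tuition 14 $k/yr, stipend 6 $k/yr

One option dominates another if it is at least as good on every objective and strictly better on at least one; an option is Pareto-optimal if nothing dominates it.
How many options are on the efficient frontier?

#1: not dominated (best tuition).
#2: not dominated.
#3: dominated by #2 (ranking 39≤75, tuition 30≤41, stipend 29≥23).
#4: dominated by #2 (ranking 39≤42, tuition 30≤42, stipend 29≥9).
#5: not dominated.
#6: not dominated (best ranking).
#7: dominated by #1 (ranking 83≤94, tuition 11≤14, stipend 37≥6).
Pareto-optimal: #1, #2, #5, #6 → 4.

4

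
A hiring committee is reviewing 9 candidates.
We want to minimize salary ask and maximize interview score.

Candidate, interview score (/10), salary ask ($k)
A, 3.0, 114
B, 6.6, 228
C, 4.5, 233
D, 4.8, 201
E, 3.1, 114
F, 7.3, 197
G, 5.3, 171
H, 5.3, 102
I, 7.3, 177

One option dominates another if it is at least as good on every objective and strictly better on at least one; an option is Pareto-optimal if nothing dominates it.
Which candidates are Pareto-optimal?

A: dominated by E (interview score 3.1≥3.0, salary ask 114≤114).
B: dominated by F (interview score 7.3≥6.6, salary ask 197≤228).
C: dominated by B (interview score 6.6≥4.5, salary ask 228≤233).
D: dominated by F (interview score 7.3≥4.8, salary ask 197≤201).
E: dominated by H (interview score 5.3≥3.1, salary ask 102≤114).
F: dominated by I (interview score 7.3≥7.3, salary ask 177≤197).
G: dominated by H (interview score 5.3≥5.3, salary ask 102≤171).
H: not dominated (best salary ask).
I: not dominated.

H, I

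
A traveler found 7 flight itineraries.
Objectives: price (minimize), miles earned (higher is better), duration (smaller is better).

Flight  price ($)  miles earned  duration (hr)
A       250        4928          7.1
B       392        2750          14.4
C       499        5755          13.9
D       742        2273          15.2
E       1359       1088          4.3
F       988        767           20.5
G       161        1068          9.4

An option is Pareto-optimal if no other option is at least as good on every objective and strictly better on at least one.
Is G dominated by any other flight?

A: worse on price (250 vs 161).
B: worse on price (392 vs 161).
C: worse on price (499 vs 161).
D: worse on price (742 vs 161).
E: worse on price (1359 vs 161).
F: worse on price (988 vs 161).
No option is at least as good as G on every objective and strictly better on one.

No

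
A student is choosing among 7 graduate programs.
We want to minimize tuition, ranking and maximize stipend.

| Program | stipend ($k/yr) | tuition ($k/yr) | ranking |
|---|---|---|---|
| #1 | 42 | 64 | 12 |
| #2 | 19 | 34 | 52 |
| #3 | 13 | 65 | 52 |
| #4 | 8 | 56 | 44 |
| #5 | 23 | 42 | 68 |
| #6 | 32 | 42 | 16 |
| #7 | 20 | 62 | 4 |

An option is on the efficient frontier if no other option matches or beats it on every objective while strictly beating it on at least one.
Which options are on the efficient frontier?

#1: not dominated (best stipend).
#2: not dominated (best tuition).
#3: dominated by #1 (stipend 42≥13, tuition 64≤65, ranking 12≤52).
#4: dominated by #6 (stipend 32≥8, tuition 42≤56, ranking 16≤44).
#5: dominated by #6 (stipend 32≥23, tuition 42≤42, ranking 16≤68).
#6: not dominated.
#7: not dominated (best ranking).

#1, #2, #6, #7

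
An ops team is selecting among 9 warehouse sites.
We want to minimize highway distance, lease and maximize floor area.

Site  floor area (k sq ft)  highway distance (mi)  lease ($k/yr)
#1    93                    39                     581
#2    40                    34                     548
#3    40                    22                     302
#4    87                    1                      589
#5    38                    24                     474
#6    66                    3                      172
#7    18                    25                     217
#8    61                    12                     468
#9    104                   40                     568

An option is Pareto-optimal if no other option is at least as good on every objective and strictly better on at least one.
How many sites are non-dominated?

4

#1: not dominated.
#2: dominated by #3 (floor area 40≥40, highway distance 22≤34, lease 302≤548).
#3: dominated by #6 (floor area 66≥40, highway distance 3≤22, lease 172≤302).
#4: not dominated (best highway distance).
#5: dominated by #3 (floor area 40≥38, highway distance 22≤24, lease 302≤474).
#6: not dominated (best lease).
#7: dominated by #6 (floor area 66≥18, highway distance 3≤25, lease 172≤217).
#8: dominated by #6 (floor area 66≥61, highway distance 3≤12, lease 172≤468).
#9: not dominated (best floor area).
Pareto-optimal: #1, #4, #6, #9 → 4.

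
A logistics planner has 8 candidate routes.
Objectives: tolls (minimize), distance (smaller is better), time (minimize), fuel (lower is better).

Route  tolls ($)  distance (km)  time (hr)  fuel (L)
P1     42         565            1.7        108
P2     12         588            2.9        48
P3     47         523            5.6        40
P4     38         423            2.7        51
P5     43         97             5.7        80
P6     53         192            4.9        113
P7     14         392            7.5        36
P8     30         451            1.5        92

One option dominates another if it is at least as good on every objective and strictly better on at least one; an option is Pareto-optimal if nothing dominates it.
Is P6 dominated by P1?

No

P1 vs P6: P1 is worse on distance (565 vs 192), so it does not dominate P6.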